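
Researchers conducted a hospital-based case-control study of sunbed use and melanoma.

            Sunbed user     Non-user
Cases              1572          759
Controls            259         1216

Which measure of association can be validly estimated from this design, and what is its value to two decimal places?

9.72

Reading the table with exposure as columns: a = 1572 (Sunbed user, case), b = 259 (Sunbed user, non-case), c = 759 (Non-user, case), d = 1216.
This is a hospital-based case-control study: participants were sampled on outcome status, so risks in the source population cannot be estimated directly — relative risk is not valid here. The odds ratio is the appropriate measure.
OR = (a·d)/(b·c) = (1572 × 1216) / (259 × 759) = 1911552 / 196581 = 9.72399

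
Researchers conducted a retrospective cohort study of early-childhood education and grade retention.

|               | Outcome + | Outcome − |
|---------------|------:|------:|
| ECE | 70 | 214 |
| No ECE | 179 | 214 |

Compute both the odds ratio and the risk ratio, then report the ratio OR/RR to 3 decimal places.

Cells: a = 70, b = 214, c = 179, d = 214.
OR = (70·214)/(214·179) = 14980/38306 = 0.39106
Risk in exposed = 70/284 = 0.24648; risk in unexposed = 179/393 = 0.45547; RR = 0.54115
OR/RR = 0.39106 / 0.54115 = 0.72265
The outcome is not rare, so the OR lies further from 1 than the RR.

0.723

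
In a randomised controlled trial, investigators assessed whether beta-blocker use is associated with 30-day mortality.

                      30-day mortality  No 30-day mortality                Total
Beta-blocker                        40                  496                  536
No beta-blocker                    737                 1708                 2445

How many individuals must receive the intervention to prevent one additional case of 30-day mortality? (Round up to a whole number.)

Risk in treated group = 40/536 = 0.07463; risk in control = 737/2445 = 0.30143.
Absolute risk reduction = 0.30143 − 0.07463 = 0.22680
NNT = 1 / ARR = 1 / 0.22680 = 4.409 → round up → 5

5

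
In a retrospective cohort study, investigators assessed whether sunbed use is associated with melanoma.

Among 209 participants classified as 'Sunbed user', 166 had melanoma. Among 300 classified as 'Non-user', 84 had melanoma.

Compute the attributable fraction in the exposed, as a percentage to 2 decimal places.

From the description: a = 166, b = 43, c = 84, d = 216.
Risk in exposed = 166/209 = 0.79426; risk in unexposed = 84/300 = 0.28000.
RR = 0.79426/0.28000 = 2.83664
AR% = (RR − 1)/RR × 100 = (2.83664 − 1)/2.83664 × 100 = 64.7470%

64.75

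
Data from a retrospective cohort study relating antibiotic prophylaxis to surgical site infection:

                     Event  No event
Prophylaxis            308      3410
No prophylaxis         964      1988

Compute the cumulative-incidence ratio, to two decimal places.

Cells: a = 308, b = 3410, c = 964, d = 1988.
Risk in exposed = 308/3718 = 0.08284; risk in unexposed = 964/2952 = 0.32656.
RR = 0.08284 / 0.32656 = 0.25368
The risk is 75% lower among the exposed than among the unexposed.

0.25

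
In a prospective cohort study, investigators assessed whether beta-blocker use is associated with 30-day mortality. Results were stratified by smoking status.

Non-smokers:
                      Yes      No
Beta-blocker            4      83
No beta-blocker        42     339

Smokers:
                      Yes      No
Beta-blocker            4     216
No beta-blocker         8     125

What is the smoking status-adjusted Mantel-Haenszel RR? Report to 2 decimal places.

0.37

RR_MH = Σ(aᵢ·n₀ᵢ/nᵢ) / Σ(cᵢ·n₁ᵢ/nᵢ), with n₁ᵢ = aᵢ+bᵢ (exposed), n₀ᵢ = cᵢ+dᵢ (unexposed), nᵢ = n₁ᵢ+n₀ᵢ.
Stratum 1 (Non-smokers): n₁ = 87, n₀ = 381, n = 468; a·n₀/n = 4·381/468 = 3.2564; c·n₁/n = 42·87/468 = 7.8077
Stratum 2 (Smokers): n₁ = 220, n₀ = 133, n = 353; a·n₀/n = 4·133/353 = 1.5071; c·n₁/n = 8·220/353 = 4.9858
RR_MH = (3.2564 + 1.5071) / (7.8077 + 4.9858) = 4.7635 / 12.7935 = 0.37234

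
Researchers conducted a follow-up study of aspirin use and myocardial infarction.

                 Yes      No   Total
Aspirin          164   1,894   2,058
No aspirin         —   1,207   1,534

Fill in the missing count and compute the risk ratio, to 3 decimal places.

0.374

The missing cell is in the unexposed row: 1534 − 1207 = 327.
So a = 164, b = 1894, c = 327, d = 1207.
RR = [a/(a+b)] / [c/(c+d)] = (164/2058) / (327/1534) = 0.07969/0.21317 = 0.37383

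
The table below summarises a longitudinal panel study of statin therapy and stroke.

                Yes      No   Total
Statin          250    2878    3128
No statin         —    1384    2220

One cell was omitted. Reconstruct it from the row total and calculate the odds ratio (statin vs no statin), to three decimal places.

The missing cell is in the unexposed row: 2220 − 1384 = 836.
So a = 250, b = 2878, c = 836, d = 1384.
OR = (a·d)/(b·c) = (250 × 1384) / (2878 × 836) = 346000 / 2406008 = 0.14381

0.144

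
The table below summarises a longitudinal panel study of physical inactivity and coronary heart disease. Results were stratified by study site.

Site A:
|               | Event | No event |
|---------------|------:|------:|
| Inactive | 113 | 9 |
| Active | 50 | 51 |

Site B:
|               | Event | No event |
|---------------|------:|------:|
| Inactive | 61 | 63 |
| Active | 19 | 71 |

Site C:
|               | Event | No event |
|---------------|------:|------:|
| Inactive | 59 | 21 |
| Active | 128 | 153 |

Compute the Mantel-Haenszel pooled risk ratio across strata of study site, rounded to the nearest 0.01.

1.84

RR_MH = Σ(aᵢ·n₀ᵢ/nᵢ) / Σ(cᵢ·n₁ᵢ/nᵢ), with n₁ᵢ = aᵢ+bᵢ (exposed), n₀ᵢ = cᵢ+dᵢ (unexposed), nᵢ = n₁ᵢ+n₀ᵢ.
Stratum 1 (Site A): n₁ = 122, n₀ = 101, n = 223; a·n₀/n = 113·101/223 = 51.1794; c·n₁/n = 50·122/223 = 27.3543
Stratum 2 (Site B): n₁ = 124, n₀ = 90, n = 214; a·n₀/n = 61·90/214 = 25.6542; c·n₁/n = 19·124/214 = 11.0093
Stratum 3 (Site C): n₁ = 80, n₀ = 281, n = 361; a·n₀/n = 59·281/361 = 45.9252; c·n₁/n = 128·80/361 = 28.3657
RR_MH = (51.1794 + 25.6542 + 45.9252) / (27.3543 + 11.0093 + 28.3657) = 122.7588 / 66.7293 = 1.83965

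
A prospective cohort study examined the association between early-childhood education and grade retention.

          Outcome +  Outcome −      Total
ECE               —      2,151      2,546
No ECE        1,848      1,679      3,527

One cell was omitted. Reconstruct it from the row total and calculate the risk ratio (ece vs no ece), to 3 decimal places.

The missing cell is in the exposed row: 2546 − 2151 = 395.
So a = 395, b = 2151, c = 1848, d = 1679.
RR = [a/(a+b)] / [c/(c+d)] = (395/2546) / (1848/3527) = 0.15515/0.52396 = 0.29610

0.296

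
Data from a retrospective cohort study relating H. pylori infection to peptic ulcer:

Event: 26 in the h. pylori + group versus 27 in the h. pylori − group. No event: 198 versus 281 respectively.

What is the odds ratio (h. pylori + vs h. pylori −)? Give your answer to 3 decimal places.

1.367

From the description: a = 26, b = 198, c = 27, d = 281.
OR = (a·d)/(b·c) = (26 × 281) / (198 × 27) = 7306 / 5346 = 1.36663
The odds of peptic ulcer are about 1.37 times as high in the h. pylori + group.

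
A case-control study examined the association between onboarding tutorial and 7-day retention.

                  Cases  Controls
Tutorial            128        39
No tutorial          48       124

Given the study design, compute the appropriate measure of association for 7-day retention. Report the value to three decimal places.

8.479

Cells: a = 128, b = 39, c = 48, d = 124.
This is a case-control study: participants were sampled on outcome status, so risks in the source population cannot be estimated directly — relative risk is not valid here. The odds ratio is the appropriate measure.
OR = (a·d)/(b·c) = (128 × 124) / (39 × 48) = 15872 / 1872 = 8.47863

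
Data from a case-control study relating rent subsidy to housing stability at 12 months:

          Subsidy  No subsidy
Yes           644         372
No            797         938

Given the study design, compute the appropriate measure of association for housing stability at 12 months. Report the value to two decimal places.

Reading the table with exposure as columns: a = 644 (Subsidy, case), b = 797 (Subsidy, non-case), c = 372 (No subsidy, case), d = 938.
This is a case-control study: participants were sampled on outcome status, so risks in the source population cannot be estimated directly — relative risk is not valid here. The odds ratio is the appropriate measure.
OR = (a·d)/(b·c) = (644 × 938) / (797 × 372) = 604072 / 296484 = 2.03745

2.04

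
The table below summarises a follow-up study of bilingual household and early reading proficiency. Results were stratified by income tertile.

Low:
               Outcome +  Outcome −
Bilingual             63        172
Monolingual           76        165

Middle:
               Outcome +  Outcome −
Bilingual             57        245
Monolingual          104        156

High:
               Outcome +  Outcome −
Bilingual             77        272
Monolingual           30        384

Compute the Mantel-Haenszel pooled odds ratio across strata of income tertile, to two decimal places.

0.92

OR_MH = Σ(aᵢdᵢ/nᵢ) / Σ(bᵢcᵢ/nᵢ), where nᵢ is the stratum total.
Stratum 1 (Low): n = 476; a·d/n = 63·165/476 = 21.8382; b·c/n = 172·76/476 = 27.4622
Stratum 2 (Middle): n = 562; a·d/n = 57·156/562 = 15.8221; b·c/n = 245·104/562 = 45.3381
Stratum 3 (High): n = 763; a·d/n = 77·384/763 = 38.7523; b·c/n = 272·30/763 = 10.6946
OR_MH = (21.8382 + 15.8221 + 38.7523) / (27.4622 + 45.3381 + 10.6946) = 76.4126 / 83.4949 = 0.91518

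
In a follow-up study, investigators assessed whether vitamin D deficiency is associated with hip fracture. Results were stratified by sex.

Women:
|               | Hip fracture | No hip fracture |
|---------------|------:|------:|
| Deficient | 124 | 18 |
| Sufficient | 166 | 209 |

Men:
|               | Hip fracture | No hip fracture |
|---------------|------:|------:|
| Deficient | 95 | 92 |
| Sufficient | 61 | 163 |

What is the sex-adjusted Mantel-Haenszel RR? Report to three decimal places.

1.932

RR_MH = Σ(aᵢ·n₀ᵢ/nᵢ) / Σ(cᵢ·n₁ᵢ/nᵢ), with n₁ᵢ = aᵢ+bᵢ (exposed), n₀ᵢ = cᵢ+dᵢ (unexposed), nᵢ = n₁ᵢ+n₀ᵢ.
Stratum 1 (Women): n₁ = 142, n₀ = 375, n = 517; a·n₀/n = 124·375/517 = 89.9420; c·n₁/n = 166·142/517 = 45.5938
Stratum 2 (Men): n₁ = 187, n₀ = 224, n = 411; a·n₀/n = 95·224/411 = 51.7762; c·n₁/n = 61·187/411 = 27.7543
RR_MH = (89.9420 + 51.7762) / (45.5938 + 27.7543) = 141.7181 / 73.3481 = 1.93213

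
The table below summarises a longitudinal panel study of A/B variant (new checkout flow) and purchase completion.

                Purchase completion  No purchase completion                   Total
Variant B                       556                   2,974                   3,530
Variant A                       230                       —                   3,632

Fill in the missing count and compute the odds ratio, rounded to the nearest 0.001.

2.765

The missing cell is in the unexposed row: 3632 − 230 = 3402.
So a = 556, b = 2974, c = 230, d = 3402.
OR = (a·d)/(b·c) = (556 × 3402) / (2974 × 230) = 1891512 / 684020 = 2.76529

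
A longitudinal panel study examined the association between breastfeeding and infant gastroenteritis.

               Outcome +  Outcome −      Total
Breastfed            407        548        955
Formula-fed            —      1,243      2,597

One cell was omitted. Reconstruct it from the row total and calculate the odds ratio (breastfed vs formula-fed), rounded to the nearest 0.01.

The missing cell is in the unexposed row: 2597 − 1243 = 1354.
So a = 407, b = 548, c = 1354, d = 1243.
OR = (a·d)/(b·c) = (407 × 1243) / (548 × 1354) = 505901 / 741992 = 0.68181

0.68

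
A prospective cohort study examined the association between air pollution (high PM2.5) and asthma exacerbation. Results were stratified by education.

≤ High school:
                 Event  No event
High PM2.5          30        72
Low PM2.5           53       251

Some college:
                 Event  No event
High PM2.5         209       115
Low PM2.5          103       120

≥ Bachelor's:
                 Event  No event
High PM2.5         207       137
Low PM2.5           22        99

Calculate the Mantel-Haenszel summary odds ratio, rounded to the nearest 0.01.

OR_MH = Σ(aᵢdᵢ/nᵢ) / Σ(bᵢcᵢ/nᵢ), where nᵢ is the stratum total.
Stratum 1 (≤ High school): n = 406; a·d/n = 30·251/406 = 18.5468; b·c/n = 72·53/406 = 9.3990
Stratum 2 (Some college): n = 547; a·d/n = 209·120/547 = 45.8501; b·c/n = 115·103/547 = 21.6545
Stratum 3 (≥ Bachelor's): n = 465; a·d/n = 207·99/465 = 44.0710; b·c/n = 137·22/465 = 6.4817
OR_MH = (18.5468 + 45.8501 + 44.0710) / (9.3990 + 21.6545 + 6.4817) = 108.4679 / 37.5352 = 2.88976

2.89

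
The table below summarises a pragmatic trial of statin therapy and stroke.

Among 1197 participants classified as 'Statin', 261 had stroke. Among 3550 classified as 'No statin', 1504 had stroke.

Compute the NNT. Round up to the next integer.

5

Risk in treated group = 261/1197 = 0.21805; risk in control = 1504/3550 = 0.42366.
Absolute risk reduction = 0.42366 − 0.21805 = 0.20562
NNT = 1 / ARR = 1 / 0.20562 = 4.863 → round up → 5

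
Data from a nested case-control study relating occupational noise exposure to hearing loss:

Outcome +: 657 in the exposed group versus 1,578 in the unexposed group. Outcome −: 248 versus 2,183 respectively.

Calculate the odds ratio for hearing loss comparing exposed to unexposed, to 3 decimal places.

From the description: a = 657, b = 248, c = 1578, d = 2183.
OR = (a·d)/(b·c) = (657 × 2183) / (248 × 1578) = 1434231 / 391344 = 3.66489
The odds of hearing loss are about 3.66 times as high in the exposed group.

3.665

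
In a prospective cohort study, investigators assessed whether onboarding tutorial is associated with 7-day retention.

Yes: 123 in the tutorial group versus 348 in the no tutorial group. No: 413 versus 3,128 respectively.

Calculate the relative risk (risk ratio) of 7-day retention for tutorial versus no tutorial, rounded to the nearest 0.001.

2.292

From the description: a = 123, b = 413, c = 348, d = 3128.
Risk in exposed = 123/536 = 0.22948; risk in unexposed = 348/3476 = 0.10012.
RR = 0.22948 / 0.10012 = 2.29214
The risk among the exposed is 2.29 times that among the unexposed.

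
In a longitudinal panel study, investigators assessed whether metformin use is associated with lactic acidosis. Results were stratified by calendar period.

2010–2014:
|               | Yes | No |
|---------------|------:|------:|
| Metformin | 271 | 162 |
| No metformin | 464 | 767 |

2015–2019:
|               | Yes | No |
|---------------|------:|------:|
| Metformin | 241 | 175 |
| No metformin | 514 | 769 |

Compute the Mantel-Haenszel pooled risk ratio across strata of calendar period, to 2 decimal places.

1.55

RR_MH = Σ(aᵢ·n₀ᵢ/nᵢ) / Σ(cᵢ·n₁ᵢ/nᵢ), with n₁ᵢ = aᵢ+bᵢ (exposed), n₀ᵢ = cᵢ+dᵢ (unexposed), nᵢ = n₁ᵢ+n₀ᵢ.
Stratum 1 (2010–2014): n₁ = 433, n₀ = 1231, n = 1664; a·n₀/n = 271·1231/1664 = 200.4814; c·n₁/n = 464·433/1664 = 120.7404
Stratum 2 (2015–2019): n₁ = 416, n₀ = 1283, n = 1699; a·n₀/n = 241·1283/1699 = 181.9912; c·n₁/n = 514·416/1699 = 125.8529
RR_MH = (200.4814 + 181.9912) / (120.7404 + 125.8529) = 382.4725 / 246.5932 = 1.55103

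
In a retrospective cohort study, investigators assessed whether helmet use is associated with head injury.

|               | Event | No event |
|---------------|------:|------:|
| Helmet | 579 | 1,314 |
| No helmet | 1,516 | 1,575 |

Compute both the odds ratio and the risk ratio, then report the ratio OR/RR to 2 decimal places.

Cells: a = 579, b = 1314, c = 1516, d = 1575.
OR = (579·1575)/(1314·1516) = 911925/1992024 = 0.45779
Risk in exposed = 579/1893 = 0.30586; risk in unexposed = 1516/3091 = 0.49046; RR = 0.62363
OR/RR = 0.45779 / 0.62363 = 0.73407
The outcome is not rare, so the OR lies further from 1 than the RR.

0.73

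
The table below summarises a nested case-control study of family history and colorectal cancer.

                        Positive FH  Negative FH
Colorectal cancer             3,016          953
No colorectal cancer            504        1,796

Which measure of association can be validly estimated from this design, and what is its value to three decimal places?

11.278

Reading the table with exposure as columns: a = 3016 (Positive FH, case), b = 504 (Positive FH, non-case), c = 953 (Negative FH, case), d = 1796.
This is a nested case-control study: participants were sampled on outcome status, so risks in the source population cannot be estimated directly — relative risk is not valid here. The odds ratio is the appropriate measure.
OR = (a·d)/(b·c) = (3016 × 1796) / (504 × 953) = 5416736 / 480312 = 11.27754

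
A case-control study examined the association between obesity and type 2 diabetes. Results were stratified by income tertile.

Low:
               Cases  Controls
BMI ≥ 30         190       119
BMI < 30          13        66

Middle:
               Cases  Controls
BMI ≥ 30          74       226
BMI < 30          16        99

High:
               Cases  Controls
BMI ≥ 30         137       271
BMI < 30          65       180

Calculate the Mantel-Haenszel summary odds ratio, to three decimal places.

2.211

OR_MH = Σ(aᵢdᵢ/nᵢ) / Σ(bᵢcᵢ/nᵢ), where nᵢ is the stratum total.
Stratum 1 (Low): n = 388; a·d/n = 190·66/388 = 32.3196; b·c/n = 119·13/388 = 3.9871
Stratum 2 (Middle): n = 415; a·d/n = 74·99/415 = 17.6530; b·c/n = 226·16/415 = 8.7133
Stratum 3 (High): n = 653; a·d/n = 137·180/653 = 37.7642; b·c/n = 271·65/653 = 26.9755
OR_MH = (32.3196 + 17.6530 + 37.7642) / (3.9871 + 8.7133 + 26.9755) = 87.7368 / 39.6759 = 2.21134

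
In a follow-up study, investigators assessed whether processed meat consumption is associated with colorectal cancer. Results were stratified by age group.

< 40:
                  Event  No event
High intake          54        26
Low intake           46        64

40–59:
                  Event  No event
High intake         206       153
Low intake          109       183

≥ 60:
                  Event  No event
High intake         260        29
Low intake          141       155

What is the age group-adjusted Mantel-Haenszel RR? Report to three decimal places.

1.711

RR_MH = Σ(aᵢ·n₀ᵢ/nᵢ) / Σ(cᵢ·n₁ᵢ/nᵢ), with n₁ᵢ = aᵢ+bᵢ (exposed), n₀ᵢ = cᵢ+dᵢ (unexposed), nᵢ = n₁ᵢ+n₀ᵢ.
Stratum 1 (< 40): n₁ = 80, n₀ = 110, n = 190; a·n₀/n = 54·110/190 = 31.2632; c·n₁/n = 46·80/190 = 19.3684
Stratum 2 (40–59): n₁ = 359, n₀ = 292, n = 651; a·n₀/n = 206·292/651 = 92.3994; c·n₁/n = 109·359/651 = 60.1091
Stratum 3 (≥ 60): n₁ = 289, n₀ = 296, n = 585; a·n₀/n = 260·296/585 = 131.5556; c·n₁/n = 141·289/585 = 69.6564
RR_MH = (31.2632 + 92.3994 + 131.5556) / (19.3684 + 60.1091 + 69.6564) = 255.2181 / 149.1339 = 1.71134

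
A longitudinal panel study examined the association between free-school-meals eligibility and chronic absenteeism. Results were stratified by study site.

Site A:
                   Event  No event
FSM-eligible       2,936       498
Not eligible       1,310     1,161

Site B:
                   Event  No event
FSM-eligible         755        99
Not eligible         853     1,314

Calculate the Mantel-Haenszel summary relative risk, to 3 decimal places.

1.765

RR_MH = Σ(aᵢ·n₀ᵢ/nᵢ) / Σ(cᵢ·n₁ᵢ/nᵢ), with n₁ᵢ = aᵢ+bᵢ (exposed), n₀ᵢ = cᵢ+dᵢ (unexposed), nᵢ = n₁ᵢ+n₀ᵢ.
Stratum 1 (Site A): n₁ = 3434, n₀ = 2471, n = 5905; a·n₀/n = 2936·2471/5905 = 1228.5954; c·n₁/n = 1310·3434/5905 = 761.8188
Stratum 2 (Site B): n₁ = 854, n₀ = 2167, n = 3021; a·n₀/n = 755·2167/3021 = 541.5707; c·n₁/n = 853·854/3021 = 241.1327
RR_MH = (1228.5954 + 541.5707) / (761.8188 + 241.1327) = 1770.1661 / 1002.9515 = 1.76496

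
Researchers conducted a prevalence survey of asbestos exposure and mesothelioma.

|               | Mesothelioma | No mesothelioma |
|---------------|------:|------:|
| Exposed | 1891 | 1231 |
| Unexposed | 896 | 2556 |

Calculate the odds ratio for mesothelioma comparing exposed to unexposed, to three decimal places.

Cells: a = 1891, b = 1231, c = 896, d = 2556.
OR = (a·d)/(b·c) = (1891 × 2556) / (1231 × 896) = 4833396 / 1102976 = 4.38214
The odds of mesothelioma are about 4.38 times as high in the exposed group.

4.382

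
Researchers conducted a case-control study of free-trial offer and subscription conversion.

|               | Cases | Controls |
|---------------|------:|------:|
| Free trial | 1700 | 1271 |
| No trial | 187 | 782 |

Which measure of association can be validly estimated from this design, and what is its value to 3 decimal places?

5.593

Cells: a = 1700, b = 1271, c = 187, d = 782.
This is a case-control study: participants were sampled on outcome status, so risks in the source population cannot be estimated directly — relative risk is not valid here. The odds ratio is the appropriate measure.
OR = (a·d)/(b·c) = (1700 × 782) / (1271 × 187) = 1329400 / 237677 = 5.59331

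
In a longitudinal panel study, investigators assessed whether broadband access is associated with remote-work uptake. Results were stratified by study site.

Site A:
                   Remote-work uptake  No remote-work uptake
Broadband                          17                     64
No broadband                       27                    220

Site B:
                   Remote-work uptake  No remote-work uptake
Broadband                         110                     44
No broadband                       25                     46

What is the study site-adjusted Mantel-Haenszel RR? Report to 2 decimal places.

RR_MH = Σ(aᵢ·n₀ᵢ/nᵢ) / Σ(cᵢ·n₁ᵢ/nᵢ), with n₁ᵢ = aᵢ+bᵢ (exposed), n₀ᵢ = cᵢ+dᵢ (unexposed), nᵢ = n₁ᵢ+n₀ᵢ.
Stratum 1 (Site A): n₁ = 81, n₀ = 247, n = 328; a·n₀/n = 17·247/328 = 12.8018; c·n₁/n = 27·81/328 = 6.6677
Stratum 2 (Site B): n₁ = 154, n₀ = 71, n = 225; a·n₀/n = 110·71/225 = 34.7111; c·n₁/n = 25·154/225 = 17.1111
RR_MH = (12.8018 + 34.7111) / (6.6677 + 17.1111) = 47.5129 / 23.7788 = 1.99812

2.00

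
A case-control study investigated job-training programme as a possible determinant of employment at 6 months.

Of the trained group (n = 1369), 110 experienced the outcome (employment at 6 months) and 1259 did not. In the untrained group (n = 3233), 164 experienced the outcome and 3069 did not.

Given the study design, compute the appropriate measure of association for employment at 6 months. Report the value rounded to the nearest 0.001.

From the description: a = 110, b = 1259, c = 164, d = 3069.
This is a case-control study: participants were sampled on outcome status, so risks in the source population cannot be estimated directly — relative risk is not valid here. The odds ratio is the appropriate measure.
OR = (a·d)/(b·c) = (110 × 3069) / (1259 × 164) = 337590 / 206476 = 1.63501

1.635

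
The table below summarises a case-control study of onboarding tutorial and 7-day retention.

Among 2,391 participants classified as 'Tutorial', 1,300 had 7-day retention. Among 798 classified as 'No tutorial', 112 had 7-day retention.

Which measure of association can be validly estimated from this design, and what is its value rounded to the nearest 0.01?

From the description: a = 1300, b = 1091, c = 112, d = 686.
This is a case-control study: participants were sampled on outcome status, so risks in the source population cannot be estimated directly — relative risk is not valid here. The odds ratio is the appropriate measure.
OR = (a·d)/(b·c) = (1300 × 686) / (1091 × 112) = 891800 / 122192 = 7.29835

7.30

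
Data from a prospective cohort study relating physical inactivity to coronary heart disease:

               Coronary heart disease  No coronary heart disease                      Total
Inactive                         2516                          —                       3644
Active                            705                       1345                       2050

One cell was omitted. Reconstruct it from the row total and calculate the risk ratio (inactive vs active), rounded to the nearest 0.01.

The missing cell is in the exposed row: 3644 − 2516 = 1128.
So a = 2516, b = 1128, c = 705, d = 1345.
RR = [a/(a+b)] / [c/(c+d)] = (2516/3644) / (705/2050) = 0.69045/0.34390 = 2.00769

2.01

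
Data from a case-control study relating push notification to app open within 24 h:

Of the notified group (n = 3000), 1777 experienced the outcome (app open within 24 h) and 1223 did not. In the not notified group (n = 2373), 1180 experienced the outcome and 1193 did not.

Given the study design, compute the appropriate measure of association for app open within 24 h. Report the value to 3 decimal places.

From the description: a = 1777, b = 1223, c = 1180, d = 1193.
This is a case-control study: participants were sampled on outcome status, so risks in the source population cannot be estimated directly — relative risk is not valid here. The odds ratio is the appropriate measure.
OR = (a·d)/(b·c) = (1777 × 1193) / (1223 × 1180) = 2119961 / 1443140 = 1.46899

1.469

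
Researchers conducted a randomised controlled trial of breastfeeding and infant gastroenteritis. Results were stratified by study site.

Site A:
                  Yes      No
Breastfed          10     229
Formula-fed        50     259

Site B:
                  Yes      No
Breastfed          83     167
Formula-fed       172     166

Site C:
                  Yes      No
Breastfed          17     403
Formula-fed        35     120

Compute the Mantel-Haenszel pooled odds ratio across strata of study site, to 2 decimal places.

OR_MH = Σ(aᵢdᵢ/nᵢ) / Σ(bᵢcᵢ/nᵢ), where nᵢ is the stratum total.
Stratum 1 (Site A): n = 548; a·d/n = 10·259/548 = 4.7263; b·c/n = 229·50/548 = 20.8942
Stratum 2 (Site B): n = 588; a·d/n = 83·166/588 = 23.4320; b·c/n = 167·172/588 = 48.8503
Stratum 3 (Site C): n = 575; a·d/n = 17·120/575 = 3.5478; b·c/n = 403·35/575 = 24.5304
OR_MH = (4.7263 + 23.4320 + 3.5478) / (20.8942 + 48.8503 + 24.5304) = 31.7061 / 94.2749 = 0.33632

0.34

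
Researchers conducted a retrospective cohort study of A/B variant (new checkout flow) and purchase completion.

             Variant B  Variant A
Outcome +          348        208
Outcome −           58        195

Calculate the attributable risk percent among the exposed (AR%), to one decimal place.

Reading the table with exposure as columns: a = 348 (Variant B, case), b = 58 (Variant B, non-case), c = 208 (Variant A, case), d = 195.
Risk in exposed = 348/406 = 0.85714; risk in unexposed = 208/403 = 0.51613.
RR = 0.85714/0.51613 = 1.66071
AR% = (RR − 1)/RR × 100 = (1.66071 − 1)/1.66071 × 100 = 39.7849%

39.8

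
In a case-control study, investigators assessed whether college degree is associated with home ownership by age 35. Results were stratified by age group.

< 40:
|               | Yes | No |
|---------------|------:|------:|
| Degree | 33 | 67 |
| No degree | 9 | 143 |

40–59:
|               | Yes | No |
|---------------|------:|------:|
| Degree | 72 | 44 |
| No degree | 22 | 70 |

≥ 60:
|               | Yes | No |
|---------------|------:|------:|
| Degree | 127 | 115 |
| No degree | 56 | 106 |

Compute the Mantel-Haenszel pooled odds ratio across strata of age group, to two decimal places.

OR_MH = Σ(aᵢdᵢ/nᵢ) / Σ(bᵢcᵢ/nᵢ), where nᵢ is the stratum total.
Stratum 1 (< 40): n = 252; a·d/n = 33·143/252 = 18.7262; b·c/n = 67·9/252 = 2.3929
Stratum 2 (40–59): n = 208; a·d/n = 72·70/208 = 24.2308; b·c/n = 44·22/208 = 4.6538
Stratum 3 (≥ 60): n = 404; a·d/n = 127·106/404 = 33.3218; b·c/n = 115·56/404 = 15.9406
OR_MH = (18.7262 + 24.2308 + 33.3218) / (2.3929 + 4.6538 + 15.9406) = 76.2787 / 22.9873 = 3.31830

3.32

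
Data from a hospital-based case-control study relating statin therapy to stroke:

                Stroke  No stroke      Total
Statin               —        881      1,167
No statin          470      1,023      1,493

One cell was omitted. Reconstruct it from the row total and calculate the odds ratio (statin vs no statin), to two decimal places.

0.71

The missing cell is in the exposed row: 1167 − 881 = 286.
So a = 286, b = 881, c = 470, d = 1023.
OR = (a·d)/(b·c) = (286 × 1023) / (881 × 470) = 292578 / 414070 = 0.70659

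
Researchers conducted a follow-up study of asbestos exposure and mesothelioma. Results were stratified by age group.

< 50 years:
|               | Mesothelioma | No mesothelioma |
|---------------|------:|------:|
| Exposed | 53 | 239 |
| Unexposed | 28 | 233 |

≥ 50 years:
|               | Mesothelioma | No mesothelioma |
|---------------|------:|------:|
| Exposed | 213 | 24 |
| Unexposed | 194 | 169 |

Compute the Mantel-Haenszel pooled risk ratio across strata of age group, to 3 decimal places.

RR_MH = Σ(aᵢ·n₀ᵢ/nᵢ) / Σ(cᵢ·n₁ᵢ/nᵢ), with n₁ᵢ = aᵢ+bᵢ (exposed), n₀ᵢ = cᵢ+dᵢ (unexposed), nᵢ = n₁ᵢ+n₀ᵢ.
Stratum 1 (< 50 years): n₁ = 292, n₀ = 261, n = 553; a·n₀/n = 53·261/553 = 25.0145; c·n₁/n = 28·292/553 = 14.7848
Stratum 2 (≥ 50 years): n₁ = 237, n₀ = 363, n = 600; a·n₀/n = 213·363/600 = 128.8650; c·n₁/n = 194·237/600 = 76.6300
RR_MH = (25.0145 + 128.8650) / (14.7848 + 76.6300) = 153.8795 / 91.4148 = 1.68331

1.683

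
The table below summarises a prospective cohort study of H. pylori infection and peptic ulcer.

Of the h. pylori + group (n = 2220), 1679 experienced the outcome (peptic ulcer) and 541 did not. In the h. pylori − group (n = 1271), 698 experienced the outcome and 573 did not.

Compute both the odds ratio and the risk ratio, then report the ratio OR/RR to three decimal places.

1.850

From the description: a = 1679, b = 541, c = 698, d = 573.
OR = (1679·573)/(541·698) = 962067/377618 = 2.54773
Risk in exposed = 1679/2220 = 0.75631; risk in unexposed = 698/1271 = 0.54917; RR = 1.37717
OR/RR = 2.54773 / 1.37717 = 1.84997
The outcome is not rare, so the OR lies further from 1 than the RR.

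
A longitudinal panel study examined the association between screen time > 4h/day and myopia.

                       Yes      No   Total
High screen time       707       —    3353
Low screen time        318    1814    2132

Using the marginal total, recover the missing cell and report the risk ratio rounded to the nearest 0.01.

1.41

The missing cell is in the exposed row: 3353 − 707 = 2646.
So a = 707, b = 2646, c = 318, d = 1814.
RR = [a/(a+b)] / [c/(c+d)] = (707/3353) / (318/2132) = 0.21086/0.14916 = 1.41366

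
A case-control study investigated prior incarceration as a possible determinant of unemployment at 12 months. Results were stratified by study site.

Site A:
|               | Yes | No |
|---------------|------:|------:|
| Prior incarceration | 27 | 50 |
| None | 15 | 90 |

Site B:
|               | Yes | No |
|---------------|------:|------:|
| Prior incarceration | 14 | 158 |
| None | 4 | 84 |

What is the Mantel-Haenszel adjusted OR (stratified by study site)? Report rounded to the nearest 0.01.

2.73

OR_MH = Σ(aᵢdᵢ/nᵢ) / Σ(bᵢcᵢ/nᵢ), where nᵢ is the stratum total.
Stratum 1 (Site A): n = 182; a·d/n = 27·90/182 = 13.3516; b·c/n = 50·15/182 = 4.1209
Stratum 2 (Site B): n = 260; a·d/n = 14·84/260 = 4.5231; b·c/n = 158·4/260 = 2.4308
OR_MH = (13.3516 + 4.5231) / (4.1209 + 2.4308) = 17.8747 / 6.5516 = 2.72828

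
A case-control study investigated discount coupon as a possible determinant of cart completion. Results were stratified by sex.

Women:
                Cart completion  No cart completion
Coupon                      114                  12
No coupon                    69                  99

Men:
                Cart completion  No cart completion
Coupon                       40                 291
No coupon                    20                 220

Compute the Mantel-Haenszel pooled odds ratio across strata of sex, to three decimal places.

OR_MH = Σ(aᵢdᵢ/nᵢ) / Σ(bᵢcᵢ/nᵢ), where nᵢ is the stratum total.
Stratum 1 (Women): n = 294; a·d/n = 114·99/294 = 38.3878; b·c/n = 12·69/294 = 2.8163
Stratum 2 (Men): n = 571; a·d/n = 40·220/571 = 15.4116; b·c/n = 291·20/571 = 10.1926
OR_MH = (38.3878 + 15.4116) / (2.8163 + 10.1926) = 53.7993 / 13.0090 = 4.13555

4.136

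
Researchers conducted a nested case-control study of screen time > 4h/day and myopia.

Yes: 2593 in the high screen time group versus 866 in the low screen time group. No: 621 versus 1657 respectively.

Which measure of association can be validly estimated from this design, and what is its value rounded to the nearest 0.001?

From the description: a = 2593, b = 621, c = 866, d = 1657.
This is a nested case-control study: participants were sampled on outcome status, so risks in the source population cannot be estimated directly — relative risk is not valid here. The odds ratio is the appropriate measure.
OR = (a·d)/(b·c) = (2593 × 1657) / (621 × 866) = 4296601 / 537786 = 7.98943

7.989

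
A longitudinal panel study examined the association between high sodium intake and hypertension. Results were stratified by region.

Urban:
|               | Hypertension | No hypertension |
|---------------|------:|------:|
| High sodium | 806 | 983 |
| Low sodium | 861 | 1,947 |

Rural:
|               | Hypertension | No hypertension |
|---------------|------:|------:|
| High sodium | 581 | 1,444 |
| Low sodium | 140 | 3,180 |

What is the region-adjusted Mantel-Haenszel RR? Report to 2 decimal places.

2.20

RR_MH = Σ(aᵢ·n₀ᵢ/nᵢ) / Σ(cᵢ·n₁ᵢ/nᵢ), with n₁ᵢ = aᵢ+bᵢ (exposed), n₀ᵢ = cᵢ+dᵢ (unexposed), nᵢ = n₁ᵢ+n₀ᵢ.
Stratum 1 (Urban): n₁ = 1789, n₀ = 2808, n = 4597; a·n₀/n = 806·2808/4597 = 492.3315; c·n₁/n = 861·1789/4597 = 335.0727
Stratum 2 (Rural): n₁ = 2025, n₀ = 3320, n = 5345; a·n₀/n = 581·3320/5345 = 360.8831; c·n₁/n = 140·2025/5345 = 53.0402
RR_MH = (492.3315 + 360.8831) / (335.0727 + 53.0402) = 853.2146 / 388.1129 = 2.19837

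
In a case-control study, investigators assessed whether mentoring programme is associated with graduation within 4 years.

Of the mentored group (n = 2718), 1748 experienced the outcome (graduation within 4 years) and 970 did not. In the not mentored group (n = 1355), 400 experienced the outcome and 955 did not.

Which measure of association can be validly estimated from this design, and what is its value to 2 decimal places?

From the description: a = 1748, b = 970, c = 400, d = 955.
This is a case-control study: participants were sampled on outcome status, so risks in the source population cannot be estimated directly — relative risk is not valid here. The odds ratio is the appropriate measure.
OR = (a·d)/(b·c) = (1748 × 955) / (970 × 400) = 1669340 / 388000 = 4.30242

4.30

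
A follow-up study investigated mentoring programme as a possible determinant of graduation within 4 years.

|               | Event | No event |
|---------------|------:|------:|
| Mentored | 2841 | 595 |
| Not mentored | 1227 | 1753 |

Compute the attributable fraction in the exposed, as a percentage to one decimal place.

50.2

Cells: a = 2841, b = 595, c = 1227, d = 1753.
Risk in exposed = 2841/3436 = 0.82683; risk in unexposed = 1227/2980 = 0.41174.
RR = 0.82683/0.41174 = 2.00812
AR% = (RR − 1)/RR × 100 = (2.00812 − 1)/2.00812 × 100 = 50.2022%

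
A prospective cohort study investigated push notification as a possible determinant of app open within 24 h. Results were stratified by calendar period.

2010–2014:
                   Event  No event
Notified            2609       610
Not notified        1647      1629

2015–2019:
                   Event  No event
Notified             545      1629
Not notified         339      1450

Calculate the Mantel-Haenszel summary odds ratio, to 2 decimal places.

2.90

OR_MH = Σ(aᵢdᵢ/nᵢ) / Σ(bᵢcᵢ/nᵢ), where nᵢ is the stratum total.
Stratum 1 (2010–2014): n = 6495; a·d/n = 2609·1629/6495 = 654.3589; b·c/n = 610·1647/6495 = 154.6836
Stratum 2 (2015–2019): n = 3963; a·d/n = 545·1450/3963 = 199.4070; b·c/n = 1629·339/3963 = 139.3467
OR_MH = (654.3589 + 199.4070) / (154.6836 + 139.3467) = 853.7659 / 294.0303 = 2.90367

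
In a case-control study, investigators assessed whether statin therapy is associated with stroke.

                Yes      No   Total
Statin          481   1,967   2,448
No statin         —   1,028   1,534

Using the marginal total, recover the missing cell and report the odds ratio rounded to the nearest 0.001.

0.497

The missing cell is in the unexposed row: 1534 − 1028 = 506.
So a = 481, b = 1967, c = 506, d = 1028.
OR = (a·d)/(b·c) = (481 × 1028) / (1967 × 506) = 494468 / 995302 = 0.49680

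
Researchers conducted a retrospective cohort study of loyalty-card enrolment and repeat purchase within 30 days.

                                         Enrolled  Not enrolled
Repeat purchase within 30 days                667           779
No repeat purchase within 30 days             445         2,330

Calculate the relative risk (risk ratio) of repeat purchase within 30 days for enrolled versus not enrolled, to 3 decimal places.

Reading the table with exposure as columns: a = 667 (Enrolled, case), b = 445 (Enrolled, non-case), c = 779 (Not enrolled, case), d = 2330.
Risk in exposed = 667/1112 = 0.59982; risk in unexposed = 779/3109 = 0.25056.
RR = 0.59982 / 0.25056 = 2.39389
The risk among the exposed is 2.39 times that among the unexposed.

2.394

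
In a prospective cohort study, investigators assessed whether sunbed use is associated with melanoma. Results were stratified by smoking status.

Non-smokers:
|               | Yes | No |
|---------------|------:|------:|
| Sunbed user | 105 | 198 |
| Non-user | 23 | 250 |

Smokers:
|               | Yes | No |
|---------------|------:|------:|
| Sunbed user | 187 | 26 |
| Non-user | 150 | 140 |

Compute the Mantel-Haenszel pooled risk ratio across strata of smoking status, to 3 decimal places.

RR_MH = Σ(aᵢ·n₀ᵢ/nᵢ) / Σ(cᵢ·n₁ᵢ/nᵢ), with n₁ᵢ = aᵢ+bᵢ (exposed), n₀ᵢ = cᵢ+dᵢ (unexposed), nᵢ = n₁ᵢ+n₀ᵢ.
Stratum 1 (Non-smokers): n₁ = 303, n₀ = 273, n = 576; a·n₀/n = 105·273/576 = 49.7656; c·n₁/n = 23·303/576 = 12.0990
Stratum 2 (Smokers): n₁ = 213, n₀ = 290, n = 503; a·n₀/n = 187·290/503 = 107.8131; c·n₁/n = 150·213/503 = 63.5189
RR_MH = (49.7656 + 107.8131) / (12.0990 + 63.5189) = 157.5787 / 75.6178 = 2.08388

2.084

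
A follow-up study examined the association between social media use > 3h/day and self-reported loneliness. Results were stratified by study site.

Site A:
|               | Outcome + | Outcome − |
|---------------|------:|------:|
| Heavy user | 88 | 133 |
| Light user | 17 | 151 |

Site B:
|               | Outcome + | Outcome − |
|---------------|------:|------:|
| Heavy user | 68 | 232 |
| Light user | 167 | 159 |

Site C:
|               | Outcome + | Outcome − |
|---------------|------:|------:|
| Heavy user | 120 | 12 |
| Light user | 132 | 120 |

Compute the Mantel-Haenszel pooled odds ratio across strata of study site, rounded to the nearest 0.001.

1.238

OR_MH = Σ(aᵢdᵢ/nᵢ) / Σ(bᵢcᵢ/nᵢ), where nᵢ is the stratum total.
Stratum 1 (Site A): n = 389; a·d/n = 88·151/389 = 34.1594; b·c/n = 133·17/389 = 5.8123
Stratum 2 (Site B): n = 626; a·d/n = 68·159/626 = 17.2716; b·c/n = 232·167/626 = 61.8914
Stratum 3 (Site C): n = 384; a·d/n = 120·120/384 = 37.5000; b·c/n = 12·132/384 = 4.1250
OR_MH = (34.1594 + 17.2716 + 37.5000) / (5.8123 + 61.8914 + 4.1250) = 88.9309 / 71.8287 = 1.23810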